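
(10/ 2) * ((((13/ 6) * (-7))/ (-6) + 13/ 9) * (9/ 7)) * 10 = 3575/ 14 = 255.36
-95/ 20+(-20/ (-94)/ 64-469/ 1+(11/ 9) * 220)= -204.86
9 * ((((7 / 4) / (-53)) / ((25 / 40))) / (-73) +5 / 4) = 871029 / 77380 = 11.26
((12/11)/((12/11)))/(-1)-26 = -27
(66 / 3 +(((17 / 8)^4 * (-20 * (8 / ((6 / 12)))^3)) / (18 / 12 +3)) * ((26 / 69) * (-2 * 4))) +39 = 694932601 / 621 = 1119054.11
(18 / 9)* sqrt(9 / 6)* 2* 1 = 4.90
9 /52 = 0.17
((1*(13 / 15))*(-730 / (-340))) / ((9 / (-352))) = -72.78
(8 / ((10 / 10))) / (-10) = -0.80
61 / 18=3.39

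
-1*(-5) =5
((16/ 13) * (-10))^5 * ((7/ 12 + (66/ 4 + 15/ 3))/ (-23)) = 6946816000000/ 25619217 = 271156.45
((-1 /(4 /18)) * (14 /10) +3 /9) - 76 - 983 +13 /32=-1064.56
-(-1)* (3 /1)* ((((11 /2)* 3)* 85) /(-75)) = -56.10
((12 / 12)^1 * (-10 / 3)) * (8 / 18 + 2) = -220 / 27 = -8.15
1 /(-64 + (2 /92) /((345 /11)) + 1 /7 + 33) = -111090 /3427843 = -0.03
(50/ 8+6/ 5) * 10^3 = 7450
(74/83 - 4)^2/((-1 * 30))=-11094/34445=-0.32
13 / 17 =0.76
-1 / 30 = -0.03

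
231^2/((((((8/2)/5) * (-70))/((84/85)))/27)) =-4322241/170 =-25424.95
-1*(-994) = 994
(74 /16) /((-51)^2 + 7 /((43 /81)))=0.00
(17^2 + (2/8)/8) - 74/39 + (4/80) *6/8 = 1791949/6240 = 287.17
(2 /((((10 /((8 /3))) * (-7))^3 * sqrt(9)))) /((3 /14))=-256 /1488375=-0.00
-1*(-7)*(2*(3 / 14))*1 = 3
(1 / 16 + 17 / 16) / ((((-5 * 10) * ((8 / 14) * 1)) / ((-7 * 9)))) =3969 / 1600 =2.48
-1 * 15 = -15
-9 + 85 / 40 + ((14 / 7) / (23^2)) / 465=-13529159 / 1967880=-6.87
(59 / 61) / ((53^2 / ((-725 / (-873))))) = 42775 / 149587677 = 0.00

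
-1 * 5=-5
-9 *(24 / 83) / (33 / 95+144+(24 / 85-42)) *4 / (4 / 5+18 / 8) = -9302400 / 279725687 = -0.03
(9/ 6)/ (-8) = -3/ 16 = -0.19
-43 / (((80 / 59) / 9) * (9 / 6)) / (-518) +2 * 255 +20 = 530.37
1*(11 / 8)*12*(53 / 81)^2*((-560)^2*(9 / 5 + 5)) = 32945749760 / 2187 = 15064357.46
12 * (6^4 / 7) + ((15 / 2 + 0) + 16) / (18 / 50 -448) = 348076639 / 156674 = 2221.66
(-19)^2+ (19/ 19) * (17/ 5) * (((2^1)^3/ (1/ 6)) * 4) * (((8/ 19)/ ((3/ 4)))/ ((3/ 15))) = 41675/ 19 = 2193.42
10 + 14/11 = 124/11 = 11.27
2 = 2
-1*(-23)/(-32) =-23/32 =-0.72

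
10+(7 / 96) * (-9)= 299 / 32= 9.34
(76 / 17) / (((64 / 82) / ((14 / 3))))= 5453 / 204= 26.73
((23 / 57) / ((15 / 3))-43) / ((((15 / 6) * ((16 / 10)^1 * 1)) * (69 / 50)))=-30580 / 3933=-7.78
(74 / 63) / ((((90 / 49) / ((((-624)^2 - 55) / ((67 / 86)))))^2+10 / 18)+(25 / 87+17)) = 103144580436128019551 / 1566826737017652867719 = 0.07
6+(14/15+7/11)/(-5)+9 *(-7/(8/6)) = -137161/3300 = -41.56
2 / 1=2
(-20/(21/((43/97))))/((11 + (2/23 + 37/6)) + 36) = -39560/4989971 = -0.01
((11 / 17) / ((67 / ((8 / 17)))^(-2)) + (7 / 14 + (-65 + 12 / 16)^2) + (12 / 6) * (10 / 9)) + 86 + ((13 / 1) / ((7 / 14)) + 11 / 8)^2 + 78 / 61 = 18083.75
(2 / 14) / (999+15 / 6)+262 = 3673504 / 14021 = 262.00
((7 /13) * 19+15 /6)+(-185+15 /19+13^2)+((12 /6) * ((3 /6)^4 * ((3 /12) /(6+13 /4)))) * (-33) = -189451 /73112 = -2.59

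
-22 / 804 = -11 / 402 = -0.03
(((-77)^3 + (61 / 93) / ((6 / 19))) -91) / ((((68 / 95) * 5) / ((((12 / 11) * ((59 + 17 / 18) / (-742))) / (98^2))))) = 5223552971533 / 4461522756768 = 1.17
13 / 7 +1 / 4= 59 / 28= 2.11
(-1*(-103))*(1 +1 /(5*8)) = 4223 /40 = 105.58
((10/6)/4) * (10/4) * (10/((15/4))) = 25/9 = 2.78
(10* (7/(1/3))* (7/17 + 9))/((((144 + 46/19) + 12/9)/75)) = 71820000/71587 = 1003.25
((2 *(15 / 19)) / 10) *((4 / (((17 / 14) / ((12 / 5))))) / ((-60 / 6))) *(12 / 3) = -0.50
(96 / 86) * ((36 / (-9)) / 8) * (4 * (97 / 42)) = -1552 / 301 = -5.16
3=3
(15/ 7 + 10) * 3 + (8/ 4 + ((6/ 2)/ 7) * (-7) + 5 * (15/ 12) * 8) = 598/ 7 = 85.43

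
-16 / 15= -1.07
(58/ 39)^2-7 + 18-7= 9448/ 1521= 6.21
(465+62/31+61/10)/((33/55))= 1577/2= 788.50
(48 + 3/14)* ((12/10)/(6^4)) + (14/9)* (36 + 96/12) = 69037/1008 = 68.49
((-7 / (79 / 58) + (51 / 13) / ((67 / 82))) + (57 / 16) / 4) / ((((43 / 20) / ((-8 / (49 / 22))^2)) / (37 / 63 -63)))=-92651496724160 / 447554997981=-207.02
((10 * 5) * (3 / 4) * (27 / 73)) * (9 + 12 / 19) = 370575 / 2774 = 133.59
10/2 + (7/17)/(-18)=4.98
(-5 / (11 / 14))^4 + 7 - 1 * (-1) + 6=24214974 / 14641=1653.92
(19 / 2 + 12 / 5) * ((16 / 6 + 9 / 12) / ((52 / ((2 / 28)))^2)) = 697 / 9085440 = 0.00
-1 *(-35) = 35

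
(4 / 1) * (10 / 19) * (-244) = -9760 / 19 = -513.68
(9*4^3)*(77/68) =11088/17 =652.24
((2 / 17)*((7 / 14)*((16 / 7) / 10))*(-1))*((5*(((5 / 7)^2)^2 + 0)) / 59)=-0.00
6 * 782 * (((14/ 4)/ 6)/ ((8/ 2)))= 2737/ 4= 684.25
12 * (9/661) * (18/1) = 1944/661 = 2.94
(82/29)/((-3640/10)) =-0.01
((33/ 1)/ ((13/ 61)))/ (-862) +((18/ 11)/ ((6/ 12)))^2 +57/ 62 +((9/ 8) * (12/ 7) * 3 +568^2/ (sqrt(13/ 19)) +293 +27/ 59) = 5393619763867/ 17359920578 +322624 * sqrt(247)/ 13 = 390344.09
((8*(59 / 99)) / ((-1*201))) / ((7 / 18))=-944 / 15477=-0.06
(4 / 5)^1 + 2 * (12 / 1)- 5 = 99 / 5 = 19.80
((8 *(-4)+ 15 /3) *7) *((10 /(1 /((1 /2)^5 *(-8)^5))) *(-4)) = -7741440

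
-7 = -7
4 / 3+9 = 10.33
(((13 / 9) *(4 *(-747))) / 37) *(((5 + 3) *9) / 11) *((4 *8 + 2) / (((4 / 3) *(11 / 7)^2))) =-388284624 / 49247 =-7884.43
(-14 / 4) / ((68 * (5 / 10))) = -7 / 68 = -0.10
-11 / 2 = -5.50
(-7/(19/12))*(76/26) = -168/13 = -12.92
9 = 9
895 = 895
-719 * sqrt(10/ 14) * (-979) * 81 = 48187298.93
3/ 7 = 0.43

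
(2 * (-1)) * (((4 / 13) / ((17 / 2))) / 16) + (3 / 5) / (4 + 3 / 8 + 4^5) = -35831 / 9090835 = -0.00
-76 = -76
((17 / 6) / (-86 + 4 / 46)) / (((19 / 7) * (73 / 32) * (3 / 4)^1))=-21896 / 3083301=-0.01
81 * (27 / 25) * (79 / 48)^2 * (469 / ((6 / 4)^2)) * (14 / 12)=184402827 / 3200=57625.88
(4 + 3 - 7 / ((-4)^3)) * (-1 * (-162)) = 36855 / 32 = 1151.72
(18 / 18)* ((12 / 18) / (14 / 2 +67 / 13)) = 13 / 237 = 0.05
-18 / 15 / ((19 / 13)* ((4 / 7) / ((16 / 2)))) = -1092 / 95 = -11.49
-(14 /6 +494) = -1489 /3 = -496.33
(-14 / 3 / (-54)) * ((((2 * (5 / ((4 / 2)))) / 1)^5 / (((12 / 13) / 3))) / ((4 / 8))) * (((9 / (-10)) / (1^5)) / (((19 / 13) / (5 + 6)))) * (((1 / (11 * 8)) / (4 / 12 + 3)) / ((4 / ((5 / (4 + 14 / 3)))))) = -56875 / 9728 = -5.85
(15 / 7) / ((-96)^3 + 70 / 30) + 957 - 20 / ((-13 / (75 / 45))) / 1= 695297146406 / 724596873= 959.56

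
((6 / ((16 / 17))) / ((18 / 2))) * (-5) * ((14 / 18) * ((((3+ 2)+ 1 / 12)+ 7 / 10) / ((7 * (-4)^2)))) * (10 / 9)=-29495 / 186624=-0.16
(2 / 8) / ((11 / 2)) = 1 / 22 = 0.05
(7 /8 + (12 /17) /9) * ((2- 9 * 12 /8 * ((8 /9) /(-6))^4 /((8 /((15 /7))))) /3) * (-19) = -339150817 /28107324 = -12.07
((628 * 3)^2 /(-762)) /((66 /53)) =-5225588 /1397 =-3740.58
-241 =-241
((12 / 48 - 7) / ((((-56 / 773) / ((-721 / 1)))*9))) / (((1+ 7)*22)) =-238857 / 5632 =-42.41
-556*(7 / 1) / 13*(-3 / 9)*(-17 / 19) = -66164 / 741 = -89.29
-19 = -19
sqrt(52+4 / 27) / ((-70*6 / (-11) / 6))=44*sqrt(66) / 315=1.13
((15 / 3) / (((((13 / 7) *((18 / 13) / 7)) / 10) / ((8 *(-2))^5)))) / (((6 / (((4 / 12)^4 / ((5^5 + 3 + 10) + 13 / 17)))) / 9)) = -10918297600 / 12966237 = -842.06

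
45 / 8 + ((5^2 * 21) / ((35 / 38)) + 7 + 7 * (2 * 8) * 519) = 469685 / 8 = 58710.62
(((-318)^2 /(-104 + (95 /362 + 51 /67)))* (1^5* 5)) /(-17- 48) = 2452661496 /32468657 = 75.54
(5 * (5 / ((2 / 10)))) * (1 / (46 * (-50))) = -0.05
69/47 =1.47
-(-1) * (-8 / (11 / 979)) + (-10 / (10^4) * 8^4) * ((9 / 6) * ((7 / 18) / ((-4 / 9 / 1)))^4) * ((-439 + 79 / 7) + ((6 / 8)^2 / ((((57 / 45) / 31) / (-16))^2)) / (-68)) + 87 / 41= 1358388594971 / 251617000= 5398.64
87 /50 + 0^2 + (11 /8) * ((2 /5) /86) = 15019 /8600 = 1.75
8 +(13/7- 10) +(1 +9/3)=27/7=3.86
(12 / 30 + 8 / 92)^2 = 3136 / 13225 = 0.24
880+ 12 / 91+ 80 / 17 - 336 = 849052 / 1547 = 548.84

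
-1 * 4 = -4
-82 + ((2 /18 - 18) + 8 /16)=-1789 /18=-99.39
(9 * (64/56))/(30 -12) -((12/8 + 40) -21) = -279/14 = -19.93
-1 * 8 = -8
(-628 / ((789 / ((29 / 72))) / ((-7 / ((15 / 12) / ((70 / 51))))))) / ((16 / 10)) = 1115485 / 724302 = 1.54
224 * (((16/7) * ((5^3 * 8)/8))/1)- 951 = 63049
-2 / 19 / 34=-0.00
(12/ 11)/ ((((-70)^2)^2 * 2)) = 3/ 132055000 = 0.00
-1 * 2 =-2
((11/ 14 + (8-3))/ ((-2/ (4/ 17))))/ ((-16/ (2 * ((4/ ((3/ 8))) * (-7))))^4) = -87808/ 17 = -5165.18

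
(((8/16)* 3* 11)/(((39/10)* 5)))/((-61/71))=-781/793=-0.98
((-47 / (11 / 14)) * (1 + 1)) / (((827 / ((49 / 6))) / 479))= -15443918 / 27291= -565.90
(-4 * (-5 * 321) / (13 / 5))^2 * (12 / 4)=3091230000 / 169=18291301.78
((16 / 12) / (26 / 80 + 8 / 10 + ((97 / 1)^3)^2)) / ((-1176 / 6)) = -8 / 979575077797827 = -0.00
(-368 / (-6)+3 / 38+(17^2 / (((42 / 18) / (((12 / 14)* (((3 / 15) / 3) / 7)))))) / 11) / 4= 132271541 / 8602440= 15.38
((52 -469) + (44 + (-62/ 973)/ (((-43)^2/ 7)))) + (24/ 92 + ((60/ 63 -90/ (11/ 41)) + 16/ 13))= -12532745017129/ 17751492759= -706.01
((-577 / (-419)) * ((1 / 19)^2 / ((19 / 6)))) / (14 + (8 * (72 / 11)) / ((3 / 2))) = 19041 / 773084749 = 0.00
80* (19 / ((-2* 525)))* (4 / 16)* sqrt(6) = -38* sqrt(6) / 105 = -0.89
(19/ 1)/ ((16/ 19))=361/ 16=22.56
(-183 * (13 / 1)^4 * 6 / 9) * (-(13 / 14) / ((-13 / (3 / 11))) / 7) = -5226663 / 539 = -9696.96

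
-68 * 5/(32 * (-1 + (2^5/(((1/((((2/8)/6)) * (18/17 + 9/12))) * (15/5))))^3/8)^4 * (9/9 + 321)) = -6737534533613522003477760/156090000767354578136741921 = -0.04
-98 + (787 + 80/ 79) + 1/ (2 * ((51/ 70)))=2782826/ 4029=690.70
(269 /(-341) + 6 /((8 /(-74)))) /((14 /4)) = -38389 /2387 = -16.08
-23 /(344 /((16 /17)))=-46 /731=-0.06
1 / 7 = 0.14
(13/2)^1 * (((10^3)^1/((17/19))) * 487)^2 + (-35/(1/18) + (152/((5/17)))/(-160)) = 55651705831699653/28900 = 1925664561650.51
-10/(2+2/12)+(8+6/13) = 50/13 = 3.85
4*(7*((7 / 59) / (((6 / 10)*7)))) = 140 / 177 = 0.79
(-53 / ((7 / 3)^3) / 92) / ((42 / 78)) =-18603 / 220892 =-0.08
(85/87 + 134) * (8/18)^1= 46972/783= 59.99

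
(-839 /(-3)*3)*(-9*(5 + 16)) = -158571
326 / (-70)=-163 / 35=-4.66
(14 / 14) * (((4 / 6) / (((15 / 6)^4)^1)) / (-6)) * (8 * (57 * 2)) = -4864 / 1875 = -2.59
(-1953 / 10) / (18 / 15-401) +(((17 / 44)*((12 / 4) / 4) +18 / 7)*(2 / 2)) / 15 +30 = 75555853 / 2462768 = 30.68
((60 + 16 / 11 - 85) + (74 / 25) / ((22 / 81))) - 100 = -30978 / 275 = -112.65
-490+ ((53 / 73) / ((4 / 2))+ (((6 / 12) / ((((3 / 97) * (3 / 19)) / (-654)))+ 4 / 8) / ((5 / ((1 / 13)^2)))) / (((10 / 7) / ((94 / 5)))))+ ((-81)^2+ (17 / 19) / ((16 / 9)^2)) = 113161177602151 / 22502688000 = 5028.78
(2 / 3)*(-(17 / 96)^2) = -289 / 13824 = -0.02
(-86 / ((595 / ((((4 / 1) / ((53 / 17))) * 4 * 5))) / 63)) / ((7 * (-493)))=12384 / 182903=0.07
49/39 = 1.26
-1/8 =-0.12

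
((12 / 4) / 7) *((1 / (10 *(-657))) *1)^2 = 1 / 100718100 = 0.00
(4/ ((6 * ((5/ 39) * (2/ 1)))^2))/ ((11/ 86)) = 7267/ 550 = 13.21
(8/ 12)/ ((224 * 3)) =1/ 1008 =0.00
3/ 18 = 1/ 6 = 0.17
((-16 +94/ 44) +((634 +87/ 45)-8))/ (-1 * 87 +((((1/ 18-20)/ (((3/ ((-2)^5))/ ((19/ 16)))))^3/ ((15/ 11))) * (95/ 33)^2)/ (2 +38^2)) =25953964453683/ 2860443885353015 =0.01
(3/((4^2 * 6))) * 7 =7/32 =0.22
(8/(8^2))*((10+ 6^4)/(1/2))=653/2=326.50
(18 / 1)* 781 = 14058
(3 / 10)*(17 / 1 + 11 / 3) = 31 / 5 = 6.20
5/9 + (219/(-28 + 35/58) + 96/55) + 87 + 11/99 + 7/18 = 128691887/1573110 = 81.81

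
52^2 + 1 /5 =13521 /5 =2704.20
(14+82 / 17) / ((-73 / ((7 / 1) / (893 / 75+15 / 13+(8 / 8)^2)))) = -2184000 / 17012869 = -0.13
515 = 515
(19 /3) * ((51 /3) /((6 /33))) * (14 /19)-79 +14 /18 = 3223 /9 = 358.11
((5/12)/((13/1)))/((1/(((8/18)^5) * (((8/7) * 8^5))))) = 335544320/16120377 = 20.81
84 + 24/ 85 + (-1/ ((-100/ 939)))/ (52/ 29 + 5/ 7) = 76170009/ 865300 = 88.03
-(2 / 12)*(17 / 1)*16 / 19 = -136 / 57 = -2.39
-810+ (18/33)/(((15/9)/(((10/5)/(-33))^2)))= -5390542/6655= -810.00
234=234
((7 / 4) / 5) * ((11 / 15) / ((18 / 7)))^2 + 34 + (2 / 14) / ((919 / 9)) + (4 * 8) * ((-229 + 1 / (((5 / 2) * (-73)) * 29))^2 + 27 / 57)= 1340296185545925021421429 / 798668199245574000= 1678163.96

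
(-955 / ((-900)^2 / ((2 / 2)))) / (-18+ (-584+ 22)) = 191 / 93960000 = 0.00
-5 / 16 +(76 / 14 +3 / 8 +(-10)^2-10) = 10695 / 112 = 95.49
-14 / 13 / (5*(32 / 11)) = -77 / 1040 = -0.07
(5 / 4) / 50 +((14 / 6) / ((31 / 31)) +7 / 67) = 19801 / 8040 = 2.46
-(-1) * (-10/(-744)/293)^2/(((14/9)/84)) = 75/660007112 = 0.00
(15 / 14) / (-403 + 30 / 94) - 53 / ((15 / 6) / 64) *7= -12582613957 / 1324820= -9497.60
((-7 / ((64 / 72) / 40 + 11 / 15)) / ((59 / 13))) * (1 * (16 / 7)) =-4.67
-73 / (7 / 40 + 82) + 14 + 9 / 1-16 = 20089 / 3287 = 6.11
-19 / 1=-19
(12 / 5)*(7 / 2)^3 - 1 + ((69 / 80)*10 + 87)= 7901 / 40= 197.52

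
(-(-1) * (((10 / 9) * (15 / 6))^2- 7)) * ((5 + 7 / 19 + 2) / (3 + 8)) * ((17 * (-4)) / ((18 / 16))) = -4417280 / 152361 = -28.99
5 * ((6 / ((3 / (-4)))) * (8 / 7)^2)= -2560 / 49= -52.24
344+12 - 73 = 283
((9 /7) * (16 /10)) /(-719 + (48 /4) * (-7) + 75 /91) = -468 /182495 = -0.00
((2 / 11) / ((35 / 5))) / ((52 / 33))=3 / 182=0.02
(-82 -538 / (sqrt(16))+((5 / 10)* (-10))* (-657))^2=37662769 / 4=9415692.25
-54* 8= -432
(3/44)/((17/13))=39/748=0.05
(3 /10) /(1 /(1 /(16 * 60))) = 1 /3200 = 0.00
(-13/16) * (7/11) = -91/176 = -0.52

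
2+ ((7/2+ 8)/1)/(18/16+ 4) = 174/41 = 4.24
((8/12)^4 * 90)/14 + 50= 3230/63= 51.27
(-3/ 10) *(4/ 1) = -6/ 5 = -1.20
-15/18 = -5/6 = -0.83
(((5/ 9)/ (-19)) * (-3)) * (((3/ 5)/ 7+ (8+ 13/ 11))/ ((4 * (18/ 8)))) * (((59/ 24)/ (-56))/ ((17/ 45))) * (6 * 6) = -65785/ 174097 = -0.38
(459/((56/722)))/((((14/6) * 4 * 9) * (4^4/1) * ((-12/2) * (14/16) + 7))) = 55233/351232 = 0.16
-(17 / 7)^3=-4913 / 343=-14.32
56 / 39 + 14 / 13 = 2.51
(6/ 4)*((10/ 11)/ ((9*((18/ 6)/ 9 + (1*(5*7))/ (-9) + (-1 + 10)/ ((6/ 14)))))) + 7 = 12104/ 1727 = 7.01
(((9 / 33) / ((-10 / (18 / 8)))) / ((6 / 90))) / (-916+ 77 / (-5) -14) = 405 / 415976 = 0.00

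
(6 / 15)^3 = 8 / 125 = 0.06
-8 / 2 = -4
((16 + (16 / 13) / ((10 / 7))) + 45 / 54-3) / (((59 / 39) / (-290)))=-166199 / 59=-2816.93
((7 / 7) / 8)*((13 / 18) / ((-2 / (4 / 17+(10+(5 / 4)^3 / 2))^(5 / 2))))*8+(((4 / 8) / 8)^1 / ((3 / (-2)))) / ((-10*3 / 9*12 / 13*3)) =13 / 2880 - 7737776917*sqrt(829498) / 46364884992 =-151.99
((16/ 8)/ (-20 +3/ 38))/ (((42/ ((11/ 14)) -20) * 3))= -209/ 208932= -0.00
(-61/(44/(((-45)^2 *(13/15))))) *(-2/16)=107055/352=304.13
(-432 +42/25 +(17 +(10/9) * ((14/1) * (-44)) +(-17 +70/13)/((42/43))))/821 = -45440429/33619950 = -1.35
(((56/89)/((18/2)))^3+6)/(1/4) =12334840088/513922401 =24.00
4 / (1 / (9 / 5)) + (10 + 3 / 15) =87 / 5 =17.40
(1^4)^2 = 1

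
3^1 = 3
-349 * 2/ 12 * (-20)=3490/ 3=1163.33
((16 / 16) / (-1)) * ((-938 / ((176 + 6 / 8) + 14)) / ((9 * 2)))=268 / 981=0.27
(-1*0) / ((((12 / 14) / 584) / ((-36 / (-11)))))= 0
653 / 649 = 1.01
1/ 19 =0.05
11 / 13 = 0.85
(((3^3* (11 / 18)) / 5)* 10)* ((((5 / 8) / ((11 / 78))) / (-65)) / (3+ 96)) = -1 / 44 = -0.02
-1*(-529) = 529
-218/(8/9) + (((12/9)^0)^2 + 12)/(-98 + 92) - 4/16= -743/3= -247.67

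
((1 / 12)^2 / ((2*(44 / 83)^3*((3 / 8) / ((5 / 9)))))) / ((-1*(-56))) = 0.00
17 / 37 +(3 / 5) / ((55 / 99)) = 1424 / 925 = 1.54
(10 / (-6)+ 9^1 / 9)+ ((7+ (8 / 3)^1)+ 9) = 18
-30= -30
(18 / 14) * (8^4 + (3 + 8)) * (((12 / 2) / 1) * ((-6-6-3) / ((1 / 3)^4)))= -269460270 / 7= -38494324.29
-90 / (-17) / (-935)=-18 / 3179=-0.01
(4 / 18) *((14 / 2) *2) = 28 / 9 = 3.11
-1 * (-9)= 9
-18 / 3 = -6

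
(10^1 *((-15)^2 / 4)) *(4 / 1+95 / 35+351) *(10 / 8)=1760625 / 7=251517.86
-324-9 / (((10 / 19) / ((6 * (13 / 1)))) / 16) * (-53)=5653692 / 5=1130738.40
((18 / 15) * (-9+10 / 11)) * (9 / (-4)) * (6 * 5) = 7209 / 11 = 655.36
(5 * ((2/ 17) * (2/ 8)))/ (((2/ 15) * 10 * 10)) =3/ 272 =0.01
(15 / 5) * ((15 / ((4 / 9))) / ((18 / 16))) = 90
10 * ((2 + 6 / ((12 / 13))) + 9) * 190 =33250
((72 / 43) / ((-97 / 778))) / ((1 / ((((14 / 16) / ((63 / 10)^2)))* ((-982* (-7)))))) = -76399600 / 37539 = -2035.21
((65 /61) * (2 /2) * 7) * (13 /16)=5915 /976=6.06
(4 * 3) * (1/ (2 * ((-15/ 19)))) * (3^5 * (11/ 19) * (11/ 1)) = -58806/ 5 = -11761.20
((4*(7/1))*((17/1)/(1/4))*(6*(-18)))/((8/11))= -282744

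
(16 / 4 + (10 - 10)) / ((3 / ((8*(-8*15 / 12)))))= -320 / 3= -106.67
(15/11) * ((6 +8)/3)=70/11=6.36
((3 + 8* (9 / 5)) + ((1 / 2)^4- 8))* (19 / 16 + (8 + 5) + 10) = 292959 / 1280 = 228.87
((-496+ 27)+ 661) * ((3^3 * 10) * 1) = 51840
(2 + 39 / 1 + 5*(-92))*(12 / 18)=-838 / 3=-279.33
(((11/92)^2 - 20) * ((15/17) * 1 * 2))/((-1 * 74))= 2537385/5323856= 0.48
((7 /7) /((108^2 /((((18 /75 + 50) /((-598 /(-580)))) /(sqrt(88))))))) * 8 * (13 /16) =4553 * sqrt(22) /7377480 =0.00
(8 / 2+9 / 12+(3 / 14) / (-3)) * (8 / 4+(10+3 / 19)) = 4323 / 76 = 56.88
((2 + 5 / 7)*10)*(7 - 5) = 380 / 7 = 54.29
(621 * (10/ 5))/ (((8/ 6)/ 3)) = 5589/ 2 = 2794.50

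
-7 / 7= -1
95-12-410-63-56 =-446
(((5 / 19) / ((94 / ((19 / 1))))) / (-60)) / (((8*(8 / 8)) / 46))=-23 / 4512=-0.01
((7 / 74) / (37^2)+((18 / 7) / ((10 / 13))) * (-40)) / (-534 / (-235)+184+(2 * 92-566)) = 22283256245 / 32617695432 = 0.68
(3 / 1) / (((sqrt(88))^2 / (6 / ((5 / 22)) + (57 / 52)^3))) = 58458663 / 61867520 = 0.94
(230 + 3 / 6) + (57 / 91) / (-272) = 5705279 / 24752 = 230.50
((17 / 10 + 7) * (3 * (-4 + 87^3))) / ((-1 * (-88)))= 171868239 / 880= 195304.82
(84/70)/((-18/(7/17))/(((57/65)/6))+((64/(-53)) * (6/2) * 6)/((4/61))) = -7049/3704070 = -0.00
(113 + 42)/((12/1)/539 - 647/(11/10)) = -83545/317018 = -0.26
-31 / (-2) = 31 / 2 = 15.50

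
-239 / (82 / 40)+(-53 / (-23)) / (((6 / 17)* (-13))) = -8612261 / 73554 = -117.09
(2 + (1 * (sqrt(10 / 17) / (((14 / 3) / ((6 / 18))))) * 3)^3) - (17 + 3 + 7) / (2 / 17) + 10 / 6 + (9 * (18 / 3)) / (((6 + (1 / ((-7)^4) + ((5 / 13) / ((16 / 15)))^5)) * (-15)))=-38140952140493953069 / 168442786869223530 + 135 * sqrt(170) / 396508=-226.43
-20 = -20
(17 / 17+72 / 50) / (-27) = -61 / 675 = -0.09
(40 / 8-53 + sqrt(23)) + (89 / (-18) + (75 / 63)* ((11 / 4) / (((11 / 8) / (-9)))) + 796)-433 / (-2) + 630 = sqrt(23) + 98792 / 63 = 1572.92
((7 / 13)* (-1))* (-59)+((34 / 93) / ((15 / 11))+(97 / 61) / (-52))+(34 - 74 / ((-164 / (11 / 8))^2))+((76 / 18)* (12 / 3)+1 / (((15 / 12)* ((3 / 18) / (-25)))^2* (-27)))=-142956384453317 / 317368496640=-450.44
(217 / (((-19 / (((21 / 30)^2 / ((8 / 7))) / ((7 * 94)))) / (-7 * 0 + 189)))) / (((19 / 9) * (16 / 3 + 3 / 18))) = -0.12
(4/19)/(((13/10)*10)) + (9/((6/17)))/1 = 12605/494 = 25.52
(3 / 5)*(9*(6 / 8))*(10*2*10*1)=810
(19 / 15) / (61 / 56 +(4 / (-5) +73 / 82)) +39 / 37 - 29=-40390094 / 1503051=-26.87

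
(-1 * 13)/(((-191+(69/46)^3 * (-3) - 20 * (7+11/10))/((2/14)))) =104/20335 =0.01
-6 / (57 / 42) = -84 / 19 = -4.42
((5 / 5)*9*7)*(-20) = -1260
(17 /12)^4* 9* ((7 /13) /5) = 584647 /149760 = 3.90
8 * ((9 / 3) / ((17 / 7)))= 168 / 17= 9.88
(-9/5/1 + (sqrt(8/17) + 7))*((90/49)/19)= 0.57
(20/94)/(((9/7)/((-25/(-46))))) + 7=68978/9729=7.09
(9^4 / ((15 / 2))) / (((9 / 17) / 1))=8262 / 5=1652.40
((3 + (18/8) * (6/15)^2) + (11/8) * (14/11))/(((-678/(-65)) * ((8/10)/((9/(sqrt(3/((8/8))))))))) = 6643 * sqrt(3)/3616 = 3.18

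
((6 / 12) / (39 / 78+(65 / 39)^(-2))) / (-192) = -25 / 8256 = -0.00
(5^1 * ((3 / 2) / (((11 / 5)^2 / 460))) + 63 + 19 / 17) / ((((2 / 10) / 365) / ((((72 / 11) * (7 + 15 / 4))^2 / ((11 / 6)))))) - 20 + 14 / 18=3829115909.02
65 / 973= 0.07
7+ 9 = 16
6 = 6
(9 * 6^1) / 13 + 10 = 184 / 13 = 14.15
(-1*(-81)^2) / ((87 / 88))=-192456 / 29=-6636.41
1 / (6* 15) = 1 / 90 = 0.01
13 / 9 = 1.44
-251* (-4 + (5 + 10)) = -2761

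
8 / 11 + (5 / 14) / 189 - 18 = -502685 / 29106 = -17.27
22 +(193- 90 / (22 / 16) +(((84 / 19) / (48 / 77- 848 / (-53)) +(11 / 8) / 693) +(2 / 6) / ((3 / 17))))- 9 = 601267501 / 4213440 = 142.70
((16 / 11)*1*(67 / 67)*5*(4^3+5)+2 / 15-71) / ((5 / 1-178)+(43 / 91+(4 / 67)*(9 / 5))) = -433539379 / 173455392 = -2.50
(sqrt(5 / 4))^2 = 5 / 4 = 1.25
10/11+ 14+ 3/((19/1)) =3149/209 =15.07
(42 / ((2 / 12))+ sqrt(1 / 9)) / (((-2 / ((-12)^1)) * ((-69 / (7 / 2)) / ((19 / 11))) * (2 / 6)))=-100681 / 253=-397.95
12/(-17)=-12/17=-0.71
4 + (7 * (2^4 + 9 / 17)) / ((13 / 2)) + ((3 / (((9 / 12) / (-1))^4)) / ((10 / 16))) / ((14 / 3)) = 1743974 / 69615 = 25.05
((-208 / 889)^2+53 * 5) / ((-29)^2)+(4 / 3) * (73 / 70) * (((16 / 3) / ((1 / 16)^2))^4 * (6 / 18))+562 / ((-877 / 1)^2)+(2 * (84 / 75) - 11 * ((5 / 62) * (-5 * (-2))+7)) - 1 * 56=465184258662372310844362624044871 / 288820446665063885775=1610634787231.09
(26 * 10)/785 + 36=5704/157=36.33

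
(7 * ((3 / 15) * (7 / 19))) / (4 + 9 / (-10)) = 98 / 589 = 0.17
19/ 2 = 9.50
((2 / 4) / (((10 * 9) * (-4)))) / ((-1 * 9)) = 1 / 6480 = 0.00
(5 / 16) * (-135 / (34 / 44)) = -7425 / 136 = -54.60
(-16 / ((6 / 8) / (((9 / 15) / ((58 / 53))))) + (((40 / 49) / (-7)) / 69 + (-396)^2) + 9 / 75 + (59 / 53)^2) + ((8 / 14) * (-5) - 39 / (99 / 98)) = 27704560906972402 / 176727602975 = 156764.20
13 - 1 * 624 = -611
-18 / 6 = -3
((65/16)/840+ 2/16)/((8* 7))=349/150528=0.00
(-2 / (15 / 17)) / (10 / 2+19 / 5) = -17 / 66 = -0.26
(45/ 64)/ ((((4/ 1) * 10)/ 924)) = 2079/ 128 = 16.24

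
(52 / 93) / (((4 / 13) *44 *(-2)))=-169 / 8184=-0.02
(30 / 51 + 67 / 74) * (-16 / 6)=-7516 / 1887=-3.98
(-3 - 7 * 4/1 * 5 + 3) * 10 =-1400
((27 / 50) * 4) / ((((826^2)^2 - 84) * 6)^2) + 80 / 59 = 1.36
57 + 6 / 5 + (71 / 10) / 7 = 829 / 14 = 59.21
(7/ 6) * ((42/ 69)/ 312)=49/ 21528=0.00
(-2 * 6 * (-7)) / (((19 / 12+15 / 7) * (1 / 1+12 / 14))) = 49392 / 4069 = 12.14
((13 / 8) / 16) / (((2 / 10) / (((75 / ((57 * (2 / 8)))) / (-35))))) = -325 / 4256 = -0.08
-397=-397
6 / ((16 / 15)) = 5.62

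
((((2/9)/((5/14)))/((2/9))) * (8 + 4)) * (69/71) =11592/355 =32.65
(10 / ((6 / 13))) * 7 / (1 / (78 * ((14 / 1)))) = 165620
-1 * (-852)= 852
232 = 232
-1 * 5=-5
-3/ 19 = -0.16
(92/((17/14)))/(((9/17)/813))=349048/3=116349.33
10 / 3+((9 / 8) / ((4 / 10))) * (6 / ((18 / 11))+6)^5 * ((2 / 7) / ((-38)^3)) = 173999135 / 82966464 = 2.10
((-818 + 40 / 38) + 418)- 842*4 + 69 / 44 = -3147857 / 836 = -3765.38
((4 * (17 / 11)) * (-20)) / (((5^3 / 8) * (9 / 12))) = -8704 / 825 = -10.55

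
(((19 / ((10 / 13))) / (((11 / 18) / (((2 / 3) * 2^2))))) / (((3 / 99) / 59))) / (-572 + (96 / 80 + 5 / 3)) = -3147768 / 8537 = -368.72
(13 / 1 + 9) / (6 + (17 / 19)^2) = 7942 / 2455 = 3.24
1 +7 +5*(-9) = -37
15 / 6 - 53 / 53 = 3 / 2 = 1.50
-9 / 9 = -1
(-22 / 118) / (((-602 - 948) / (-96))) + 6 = 273822 / 45725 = 5.99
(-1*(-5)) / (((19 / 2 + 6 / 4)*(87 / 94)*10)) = 47 / 957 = 0.05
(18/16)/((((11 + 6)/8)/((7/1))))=63/17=3.71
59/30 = 1.97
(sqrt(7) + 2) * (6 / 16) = 3 / 4 + 3 * sqrt(7) / 8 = 1.74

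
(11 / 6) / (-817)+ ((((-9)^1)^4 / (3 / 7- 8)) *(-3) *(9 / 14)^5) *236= 168073462882271 / 2495176824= 67359.34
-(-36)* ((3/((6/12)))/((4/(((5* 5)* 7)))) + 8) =9738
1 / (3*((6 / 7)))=7 / 18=0.39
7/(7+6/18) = 21/22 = 0.95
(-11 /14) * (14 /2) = -11 /2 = -5.50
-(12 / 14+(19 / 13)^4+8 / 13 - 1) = -1006718 / 199927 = -5.04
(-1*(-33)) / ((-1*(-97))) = 33 / 97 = 0.34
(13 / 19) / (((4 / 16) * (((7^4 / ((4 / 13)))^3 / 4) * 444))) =256 / 4933325425467621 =0.00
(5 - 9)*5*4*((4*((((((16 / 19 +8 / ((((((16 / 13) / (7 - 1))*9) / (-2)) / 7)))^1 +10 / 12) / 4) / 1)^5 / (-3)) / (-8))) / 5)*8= 13755026878408203125 / 924198999552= 14883187.37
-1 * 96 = -96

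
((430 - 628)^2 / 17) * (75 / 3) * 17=980100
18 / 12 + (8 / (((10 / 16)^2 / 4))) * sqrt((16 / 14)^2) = 33293 / 350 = 95.12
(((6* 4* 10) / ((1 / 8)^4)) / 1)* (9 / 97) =8847360 / 97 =91209.90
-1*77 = -77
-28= -28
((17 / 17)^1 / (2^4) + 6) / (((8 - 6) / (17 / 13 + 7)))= 2619 / 104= 25.18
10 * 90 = 900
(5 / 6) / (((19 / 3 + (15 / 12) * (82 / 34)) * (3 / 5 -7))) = -425 / 30512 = -0.01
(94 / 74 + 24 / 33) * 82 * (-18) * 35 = -103193.07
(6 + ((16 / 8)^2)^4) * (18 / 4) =1179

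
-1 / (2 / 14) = -7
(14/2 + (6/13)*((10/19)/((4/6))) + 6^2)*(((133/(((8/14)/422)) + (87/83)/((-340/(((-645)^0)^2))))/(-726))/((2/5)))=-29688561532753/2024186736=-14666.91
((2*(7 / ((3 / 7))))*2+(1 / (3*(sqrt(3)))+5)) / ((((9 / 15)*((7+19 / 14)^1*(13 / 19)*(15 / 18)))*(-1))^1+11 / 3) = 87.32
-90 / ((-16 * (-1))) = -45 / 8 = -5.62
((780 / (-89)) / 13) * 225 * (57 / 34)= -384750 / 1513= -254.30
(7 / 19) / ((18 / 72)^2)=112 / 19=5.89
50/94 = 25/47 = 0.53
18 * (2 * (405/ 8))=3645/ 2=1822.50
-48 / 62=-24 / 31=-0.77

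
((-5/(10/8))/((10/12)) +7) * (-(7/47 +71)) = -156.53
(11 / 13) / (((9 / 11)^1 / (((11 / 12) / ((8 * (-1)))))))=-1331 / 11232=-0.12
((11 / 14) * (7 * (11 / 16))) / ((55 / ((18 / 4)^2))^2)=6561 / 12800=0.51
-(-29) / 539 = 29 / 539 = 0.05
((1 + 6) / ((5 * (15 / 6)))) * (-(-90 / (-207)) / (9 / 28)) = -784 / 1035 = -0.76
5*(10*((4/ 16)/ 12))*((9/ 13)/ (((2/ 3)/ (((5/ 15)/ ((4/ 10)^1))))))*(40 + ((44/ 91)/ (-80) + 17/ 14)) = 5624925/ 151424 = 37.15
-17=-17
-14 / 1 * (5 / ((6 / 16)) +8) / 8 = -112 / 3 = -37.33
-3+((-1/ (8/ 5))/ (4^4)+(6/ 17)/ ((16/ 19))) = -89941/ 34816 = -2.58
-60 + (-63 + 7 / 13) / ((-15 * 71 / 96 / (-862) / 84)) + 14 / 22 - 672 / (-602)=-407739.61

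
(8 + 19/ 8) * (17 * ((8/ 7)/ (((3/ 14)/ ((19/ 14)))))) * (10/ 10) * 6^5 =69488928/ 7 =9926989.71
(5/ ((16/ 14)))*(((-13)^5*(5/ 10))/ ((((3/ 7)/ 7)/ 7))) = -92861926.35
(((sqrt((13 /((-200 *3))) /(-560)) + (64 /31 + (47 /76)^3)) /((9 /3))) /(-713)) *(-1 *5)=sqrt(2730) /3593520 + 52188295 /9702686528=0.01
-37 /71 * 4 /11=-148 /781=-0.19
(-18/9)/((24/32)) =-8/3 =-2.67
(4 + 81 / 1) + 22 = 107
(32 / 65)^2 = 1024 / 4225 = 0.24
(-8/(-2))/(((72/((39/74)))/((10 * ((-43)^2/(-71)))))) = -7.62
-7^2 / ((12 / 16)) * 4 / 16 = -49 / 3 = -16.33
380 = 380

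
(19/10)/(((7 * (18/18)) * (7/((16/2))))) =76/245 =0.31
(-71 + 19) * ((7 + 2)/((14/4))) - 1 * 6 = -978/7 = -139.71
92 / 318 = 0.29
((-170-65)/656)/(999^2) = -235/654688656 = -0.00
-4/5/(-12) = 1/15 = 0.07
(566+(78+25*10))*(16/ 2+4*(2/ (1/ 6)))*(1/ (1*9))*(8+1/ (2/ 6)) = 183568/ 3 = 61189.33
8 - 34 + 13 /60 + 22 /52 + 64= 30139 /780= 38.64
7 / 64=0.11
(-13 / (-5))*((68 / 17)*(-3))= -156 / 5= -31.20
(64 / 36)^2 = 256 / 81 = 3.16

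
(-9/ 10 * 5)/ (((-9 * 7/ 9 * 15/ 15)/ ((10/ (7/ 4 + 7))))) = 36/ 49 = 0.73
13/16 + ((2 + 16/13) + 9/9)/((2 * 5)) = 257/208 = 1.24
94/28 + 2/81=3835/1134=3.38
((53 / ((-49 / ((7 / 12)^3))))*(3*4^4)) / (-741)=1484 / 6669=0.22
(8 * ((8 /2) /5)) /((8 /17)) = 68 /5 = 13.60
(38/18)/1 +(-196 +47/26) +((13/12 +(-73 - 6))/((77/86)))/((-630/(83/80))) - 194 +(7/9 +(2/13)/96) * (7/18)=-6367231463/16511040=-385.63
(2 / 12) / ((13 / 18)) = 3 / 13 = 0.23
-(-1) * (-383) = -383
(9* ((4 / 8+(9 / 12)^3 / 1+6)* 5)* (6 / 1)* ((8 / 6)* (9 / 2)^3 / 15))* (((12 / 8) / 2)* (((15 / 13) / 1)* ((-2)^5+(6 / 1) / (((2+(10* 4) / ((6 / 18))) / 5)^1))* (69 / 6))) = -149409814815 / 31232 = -4783869.58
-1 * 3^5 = -243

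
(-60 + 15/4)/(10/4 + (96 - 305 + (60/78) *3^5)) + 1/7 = 21493/7126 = 3.02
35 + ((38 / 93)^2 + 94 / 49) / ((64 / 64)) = 15716797 / 423801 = 37.09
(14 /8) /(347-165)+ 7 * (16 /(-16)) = -727 /104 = -6.99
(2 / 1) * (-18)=-36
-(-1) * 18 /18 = 1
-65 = -65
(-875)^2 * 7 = 5359375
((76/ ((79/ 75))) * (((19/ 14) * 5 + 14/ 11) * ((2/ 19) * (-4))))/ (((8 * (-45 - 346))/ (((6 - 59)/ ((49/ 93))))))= -7.87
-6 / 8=-3 / 4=-0.75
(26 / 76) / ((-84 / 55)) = -715 / 3192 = -0.22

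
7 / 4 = 1.75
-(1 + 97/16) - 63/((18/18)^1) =-1121/16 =-70.06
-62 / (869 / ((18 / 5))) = -1116 / 4345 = -0.26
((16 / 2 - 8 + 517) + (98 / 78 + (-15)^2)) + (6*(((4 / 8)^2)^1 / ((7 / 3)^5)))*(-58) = 486360010 / 655473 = 742.00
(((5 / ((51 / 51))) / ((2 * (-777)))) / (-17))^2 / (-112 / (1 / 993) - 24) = -5 / 15527117787552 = -0.00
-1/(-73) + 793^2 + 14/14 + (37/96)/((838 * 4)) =14772199966093/23490816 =628850.01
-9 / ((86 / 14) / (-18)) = 1134 / 43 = 26.37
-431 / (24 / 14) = -3017 / 12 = -251.42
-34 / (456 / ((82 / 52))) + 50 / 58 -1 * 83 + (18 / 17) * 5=-224919973 / 2922504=-76.96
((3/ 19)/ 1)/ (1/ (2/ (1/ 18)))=108/ 19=5.68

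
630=630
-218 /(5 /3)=-654 /5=-130.80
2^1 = 2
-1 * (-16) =16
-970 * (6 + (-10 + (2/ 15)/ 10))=58006/ 15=3867.07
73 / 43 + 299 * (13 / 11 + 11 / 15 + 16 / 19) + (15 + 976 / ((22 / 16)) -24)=1526.94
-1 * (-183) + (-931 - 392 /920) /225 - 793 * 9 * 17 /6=-1037206603 /51750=-20042.64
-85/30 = -17/6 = -2.83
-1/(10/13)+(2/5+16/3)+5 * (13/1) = 2083/30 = 69.43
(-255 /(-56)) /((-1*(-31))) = 255 /1736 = 0.15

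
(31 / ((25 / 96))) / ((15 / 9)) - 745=-84197 / 125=-673.58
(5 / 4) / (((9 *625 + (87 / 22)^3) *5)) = 2662 / 60553503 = 0.00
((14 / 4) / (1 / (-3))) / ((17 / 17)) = -21 / 2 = -10.50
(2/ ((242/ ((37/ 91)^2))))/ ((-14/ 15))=-20535/ 14028014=-0.00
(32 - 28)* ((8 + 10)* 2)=144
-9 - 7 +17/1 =1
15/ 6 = 5/ 2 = 2.50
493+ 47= 540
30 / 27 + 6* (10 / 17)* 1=710 / 153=4.64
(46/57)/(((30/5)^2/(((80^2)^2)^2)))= 19293798400000000/513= 37609743469785.58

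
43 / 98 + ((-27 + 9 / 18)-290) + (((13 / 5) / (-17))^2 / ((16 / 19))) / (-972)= -1740169035739 / 5505796800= -316.06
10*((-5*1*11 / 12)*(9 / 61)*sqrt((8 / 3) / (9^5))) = -275*sqrt(6) / 14823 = -0.05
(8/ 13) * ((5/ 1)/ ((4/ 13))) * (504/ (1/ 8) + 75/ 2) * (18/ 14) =52322.14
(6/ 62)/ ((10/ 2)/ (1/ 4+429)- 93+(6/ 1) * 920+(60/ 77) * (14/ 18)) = 169983/ 9533561657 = 0.00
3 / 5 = 0.60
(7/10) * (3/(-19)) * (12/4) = -63/190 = -0.33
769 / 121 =6.36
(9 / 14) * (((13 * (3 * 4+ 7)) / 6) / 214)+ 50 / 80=2243 / 2996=0.75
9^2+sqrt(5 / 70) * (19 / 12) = 19 * sqrt(14) / 168+81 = 81.42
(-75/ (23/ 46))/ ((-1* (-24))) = -25/ 4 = -6.25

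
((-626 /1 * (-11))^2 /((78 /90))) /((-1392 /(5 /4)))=-296356225 /6032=-49130.67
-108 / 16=-27 / 4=-6.75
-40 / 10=-4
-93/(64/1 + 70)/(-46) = 93/6164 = 0.02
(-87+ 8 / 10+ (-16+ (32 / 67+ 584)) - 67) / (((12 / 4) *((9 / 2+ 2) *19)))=14644 / 13065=1.12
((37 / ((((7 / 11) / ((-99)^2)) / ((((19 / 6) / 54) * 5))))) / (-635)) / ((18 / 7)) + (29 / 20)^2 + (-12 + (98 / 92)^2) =-26868443023 / 241858800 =-111.09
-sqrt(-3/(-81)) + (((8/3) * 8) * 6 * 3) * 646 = 248064- sqrt(3)/9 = 248063.81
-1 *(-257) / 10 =257 / 10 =25.70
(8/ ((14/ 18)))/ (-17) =-72/ 119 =-0.61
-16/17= -0.94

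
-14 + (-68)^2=4610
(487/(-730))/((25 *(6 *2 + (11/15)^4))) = -197235/90832586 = -0.00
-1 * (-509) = 509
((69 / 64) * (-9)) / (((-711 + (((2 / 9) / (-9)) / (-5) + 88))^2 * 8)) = -101859525 / 32594867184128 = -0.00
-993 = -993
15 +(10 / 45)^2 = 15.05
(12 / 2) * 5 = 30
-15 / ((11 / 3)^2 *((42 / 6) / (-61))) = 8235 / 847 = 9.72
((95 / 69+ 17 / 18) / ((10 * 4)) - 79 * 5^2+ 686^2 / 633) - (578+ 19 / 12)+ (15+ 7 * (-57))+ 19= -7603598609 / 3494160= -2176.09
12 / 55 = 0.22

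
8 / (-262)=-4 / 131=-0.03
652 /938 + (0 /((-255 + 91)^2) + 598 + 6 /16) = 2247711 /3752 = 599.07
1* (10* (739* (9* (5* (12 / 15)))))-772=265268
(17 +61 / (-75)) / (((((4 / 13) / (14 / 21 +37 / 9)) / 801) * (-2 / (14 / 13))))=-16260923 / 150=-108406.15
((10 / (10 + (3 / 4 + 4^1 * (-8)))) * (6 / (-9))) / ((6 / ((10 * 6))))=160 / 51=3.14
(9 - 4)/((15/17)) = 17/3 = 5.67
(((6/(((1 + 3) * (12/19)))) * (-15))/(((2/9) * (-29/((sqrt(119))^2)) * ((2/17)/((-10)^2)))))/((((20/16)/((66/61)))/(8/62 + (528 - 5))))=13884738765975/54839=253190954.72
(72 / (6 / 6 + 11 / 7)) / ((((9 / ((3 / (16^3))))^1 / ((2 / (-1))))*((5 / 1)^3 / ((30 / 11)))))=-7 / 70400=-0.00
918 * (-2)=-1836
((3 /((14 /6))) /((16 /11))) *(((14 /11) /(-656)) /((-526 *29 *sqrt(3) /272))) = 51 *sqrt(3) /5003312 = 0.00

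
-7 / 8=-0.88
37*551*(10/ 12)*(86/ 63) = 4383205/ 189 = 23191.56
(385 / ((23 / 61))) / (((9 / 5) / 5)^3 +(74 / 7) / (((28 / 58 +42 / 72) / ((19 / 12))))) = 952977265625 / 14696700149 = 64.84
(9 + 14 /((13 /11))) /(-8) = -271 /104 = -2.61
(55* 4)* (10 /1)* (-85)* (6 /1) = -1122000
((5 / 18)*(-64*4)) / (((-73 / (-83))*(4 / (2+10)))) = -53120 / 219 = -242.56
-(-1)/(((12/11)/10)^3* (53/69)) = 3826625/3816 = 1002.78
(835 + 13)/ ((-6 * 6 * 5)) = -212/ 45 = -4.71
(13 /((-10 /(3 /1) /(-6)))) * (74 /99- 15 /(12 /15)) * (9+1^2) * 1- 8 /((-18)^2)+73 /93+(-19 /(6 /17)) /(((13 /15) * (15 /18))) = -3078238835 /718146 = -4286.37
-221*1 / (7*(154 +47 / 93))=-20553 / 100583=-0.20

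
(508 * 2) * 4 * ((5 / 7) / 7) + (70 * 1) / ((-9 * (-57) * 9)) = 93820870 / 226233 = 414.71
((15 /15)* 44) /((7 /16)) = 704 /7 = 100.57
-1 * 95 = -95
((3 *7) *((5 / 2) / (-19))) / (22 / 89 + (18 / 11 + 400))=-34265 / 4983624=-0.01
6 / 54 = 1 / 9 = 0.11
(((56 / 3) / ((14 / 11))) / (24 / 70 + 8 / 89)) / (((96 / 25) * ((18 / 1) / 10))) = 4283125 / 873504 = 4.90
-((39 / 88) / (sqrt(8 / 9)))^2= -13689 / 61952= -0.22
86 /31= 2.77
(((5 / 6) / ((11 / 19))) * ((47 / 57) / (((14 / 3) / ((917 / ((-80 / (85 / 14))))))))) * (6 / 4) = -26.55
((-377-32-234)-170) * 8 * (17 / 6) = -18428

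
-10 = -10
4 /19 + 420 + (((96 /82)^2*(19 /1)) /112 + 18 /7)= 94574614 /223573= 423.01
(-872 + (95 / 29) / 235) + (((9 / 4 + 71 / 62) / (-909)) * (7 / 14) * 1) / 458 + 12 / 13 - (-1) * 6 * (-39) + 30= -1966772649565795 / 1829448760464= -1075.06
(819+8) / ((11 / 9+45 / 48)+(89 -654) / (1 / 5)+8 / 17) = -2024496 / 6909161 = -0.29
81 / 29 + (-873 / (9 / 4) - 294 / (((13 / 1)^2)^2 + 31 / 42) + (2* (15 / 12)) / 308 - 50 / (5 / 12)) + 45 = -9862063841335 / 21429529352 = -460.21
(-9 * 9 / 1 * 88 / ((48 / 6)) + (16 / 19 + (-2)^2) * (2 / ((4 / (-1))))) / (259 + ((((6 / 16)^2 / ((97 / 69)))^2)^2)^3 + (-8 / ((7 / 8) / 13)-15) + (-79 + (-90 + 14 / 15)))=5840090552264950108809417053626587799733013577728000 / 280583196163597882917274566139043094048453364179493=20.81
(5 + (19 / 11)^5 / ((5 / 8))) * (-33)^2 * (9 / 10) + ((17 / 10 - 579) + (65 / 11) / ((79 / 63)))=74755121299 / 2628725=28437.79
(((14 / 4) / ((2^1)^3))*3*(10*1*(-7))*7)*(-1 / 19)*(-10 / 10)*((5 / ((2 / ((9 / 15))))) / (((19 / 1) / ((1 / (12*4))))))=-5145 / 92416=-0.06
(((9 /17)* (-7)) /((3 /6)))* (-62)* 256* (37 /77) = 10570752 /187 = 56528.09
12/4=3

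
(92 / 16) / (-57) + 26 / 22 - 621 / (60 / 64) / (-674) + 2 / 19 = 9166123 / 4225980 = 2.17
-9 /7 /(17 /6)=-54 /119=-0.45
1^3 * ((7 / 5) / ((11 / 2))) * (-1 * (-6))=1.53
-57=-57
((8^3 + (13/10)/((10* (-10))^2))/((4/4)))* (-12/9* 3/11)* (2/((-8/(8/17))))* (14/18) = 119466697/7012500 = 17.04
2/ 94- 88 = -4135/ 47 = -87.98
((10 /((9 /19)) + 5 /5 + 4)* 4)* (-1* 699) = -219020 /3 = -73006.67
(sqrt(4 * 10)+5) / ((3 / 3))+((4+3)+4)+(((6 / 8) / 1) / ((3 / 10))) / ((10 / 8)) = 2 * sqrt(10)+18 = 24.32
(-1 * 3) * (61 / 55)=-183 / 55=-3.33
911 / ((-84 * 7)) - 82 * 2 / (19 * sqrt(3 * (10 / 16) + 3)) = -328 * sqrt(78) / 741 - 911 / 588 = -5.46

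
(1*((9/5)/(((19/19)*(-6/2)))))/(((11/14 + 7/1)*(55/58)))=-2436/29975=-0.08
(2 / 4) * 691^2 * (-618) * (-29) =4278707241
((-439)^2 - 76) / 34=192645 / 34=5666.03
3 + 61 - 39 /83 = 5273 /83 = 63.53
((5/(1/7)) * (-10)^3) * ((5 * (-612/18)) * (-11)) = -65450000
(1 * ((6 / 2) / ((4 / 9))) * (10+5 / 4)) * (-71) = -86265 / 16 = -5391.56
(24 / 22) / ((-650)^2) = 3 / 1161875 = 0.00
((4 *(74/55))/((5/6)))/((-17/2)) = -3552/4675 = -0.76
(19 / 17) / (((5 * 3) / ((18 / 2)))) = 57 / 85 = 0.67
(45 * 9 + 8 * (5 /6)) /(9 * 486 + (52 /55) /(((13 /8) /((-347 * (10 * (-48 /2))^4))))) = -1045 /1700326467666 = -0.00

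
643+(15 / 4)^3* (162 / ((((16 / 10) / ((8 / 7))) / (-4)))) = -1330867 / 56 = -23765.48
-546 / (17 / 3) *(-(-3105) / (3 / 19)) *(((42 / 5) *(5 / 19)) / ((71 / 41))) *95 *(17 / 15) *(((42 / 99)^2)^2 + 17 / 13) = -348974716.87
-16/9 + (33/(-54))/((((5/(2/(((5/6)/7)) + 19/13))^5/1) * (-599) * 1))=-4842303893484247/4343838027343750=-1.11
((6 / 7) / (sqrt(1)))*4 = 24 / 7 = 3.43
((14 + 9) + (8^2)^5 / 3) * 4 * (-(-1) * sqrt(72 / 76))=4294967572 * sqrt(38) / 19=1393471486.48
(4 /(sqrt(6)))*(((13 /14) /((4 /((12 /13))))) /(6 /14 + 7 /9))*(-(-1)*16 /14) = 18*sqrt(6) /133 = 0.33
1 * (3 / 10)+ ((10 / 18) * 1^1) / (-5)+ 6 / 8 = 169 / 180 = 0.94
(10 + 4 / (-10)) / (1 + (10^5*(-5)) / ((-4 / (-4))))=-48 / 2499995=-0.00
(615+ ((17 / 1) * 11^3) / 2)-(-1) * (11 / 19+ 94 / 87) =39441107 / 3306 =11930.16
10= 10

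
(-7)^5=-16807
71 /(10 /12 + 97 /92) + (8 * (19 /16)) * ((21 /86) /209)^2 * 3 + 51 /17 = 719550739755 /17717546968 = 40.61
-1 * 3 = -3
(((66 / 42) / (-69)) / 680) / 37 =-11 / 12152280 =-0.00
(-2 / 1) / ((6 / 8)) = -8 / 3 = -2.67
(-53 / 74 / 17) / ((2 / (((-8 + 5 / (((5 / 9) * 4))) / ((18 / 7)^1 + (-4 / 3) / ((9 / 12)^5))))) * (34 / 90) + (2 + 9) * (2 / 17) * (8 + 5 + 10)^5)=-0.00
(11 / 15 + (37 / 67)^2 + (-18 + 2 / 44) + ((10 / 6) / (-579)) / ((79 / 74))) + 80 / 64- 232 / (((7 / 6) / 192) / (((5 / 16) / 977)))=-25840688408745491 / 926812323235260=-27.88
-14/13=-1.08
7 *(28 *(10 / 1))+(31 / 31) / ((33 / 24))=1960.73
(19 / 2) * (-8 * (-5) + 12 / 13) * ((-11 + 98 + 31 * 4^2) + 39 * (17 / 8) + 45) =14371049 / 52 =276366.33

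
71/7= 10.14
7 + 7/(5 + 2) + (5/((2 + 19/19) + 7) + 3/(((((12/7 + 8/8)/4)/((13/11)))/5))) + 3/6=7341/209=35.12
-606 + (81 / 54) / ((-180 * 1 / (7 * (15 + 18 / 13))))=-315617 / 520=-606.96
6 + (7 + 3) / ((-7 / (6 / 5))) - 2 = 16 / 7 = 2.29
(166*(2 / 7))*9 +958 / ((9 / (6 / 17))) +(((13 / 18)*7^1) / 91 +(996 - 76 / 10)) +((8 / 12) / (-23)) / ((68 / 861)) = 178898926 / 123165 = 1452.51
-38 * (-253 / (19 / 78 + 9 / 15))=3749460 / 329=11396.53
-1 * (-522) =522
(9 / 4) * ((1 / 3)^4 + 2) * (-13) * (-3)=2119 / 12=176.58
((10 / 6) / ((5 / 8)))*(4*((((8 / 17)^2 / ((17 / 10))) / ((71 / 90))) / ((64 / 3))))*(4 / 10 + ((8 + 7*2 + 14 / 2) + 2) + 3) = 990720 / 348823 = 2.84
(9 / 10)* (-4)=-3.60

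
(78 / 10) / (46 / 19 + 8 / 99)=5643 / 1810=3.12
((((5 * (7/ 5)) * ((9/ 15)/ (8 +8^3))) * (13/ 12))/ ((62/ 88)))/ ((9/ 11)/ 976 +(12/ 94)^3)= 1532635126/ 360195975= 4.26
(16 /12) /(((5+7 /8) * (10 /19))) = 304 /705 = 0.43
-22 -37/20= -477/20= -23.85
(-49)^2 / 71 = 2401 / 71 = 33.82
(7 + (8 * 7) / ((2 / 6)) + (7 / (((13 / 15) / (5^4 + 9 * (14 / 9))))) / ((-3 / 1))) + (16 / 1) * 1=-19882 / 13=-1529.38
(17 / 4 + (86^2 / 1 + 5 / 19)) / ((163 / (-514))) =-144546823 / 6194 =-23336.59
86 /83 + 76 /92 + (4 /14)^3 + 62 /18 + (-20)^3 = -47113253870 /5893083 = -7994.67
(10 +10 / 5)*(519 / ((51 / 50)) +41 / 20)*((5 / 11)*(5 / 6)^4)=1343.84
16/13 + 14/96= 859/624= 1.38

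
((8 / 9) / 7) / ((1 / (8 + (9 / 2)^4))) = 6689 / 126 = 53.09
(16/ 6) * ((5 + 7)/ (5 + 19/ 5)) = 40/ 11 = 3.64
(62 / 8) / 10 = 31 / 40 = 0.78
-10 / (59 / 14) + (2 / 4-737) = -87187 / 118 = -738.87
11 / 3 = 3.67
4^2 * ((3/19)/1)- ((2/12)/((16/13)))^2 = 439157/175104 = 2.51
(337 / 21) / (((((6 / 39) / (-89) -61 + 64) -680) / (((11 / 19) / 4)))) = -4288999 / 1250132436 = -0.00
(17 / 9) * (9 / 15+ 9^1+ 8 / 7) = 6392 / 315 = 20.29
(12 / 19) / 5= 12 / 95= 0.13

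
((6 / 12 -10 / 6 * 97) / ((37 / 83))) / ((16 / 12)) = -80261 / 296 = -271.15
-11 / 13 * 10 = -110 / 13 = -8.46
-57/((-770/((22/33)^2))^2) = -76/4002075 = -0.00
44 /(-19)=-44 /19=-2.32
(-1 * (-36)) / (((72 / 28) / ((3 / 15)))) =14 / 5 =2.80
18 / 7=2.57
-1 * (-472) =472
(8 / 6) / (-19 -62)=-4 / 243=-0.02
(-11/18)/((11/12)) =-2/3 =-0.67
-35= -35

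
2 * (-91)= -182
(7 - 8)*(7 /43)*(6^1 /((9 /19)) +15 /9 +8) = -469 /129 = -3.64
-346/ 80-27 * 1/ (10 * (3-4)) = -13/ 8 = -1.62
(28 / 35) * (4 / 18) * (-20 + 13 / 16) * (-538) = 82583 / 45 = 1835.18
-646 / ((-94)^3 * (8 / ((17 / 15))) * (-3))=-5491 / 149505120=-0.00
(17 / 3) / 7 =17 / 21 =0.81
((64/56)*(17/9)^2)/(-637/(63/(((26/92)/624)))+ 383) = 1701632/159828585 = 0.01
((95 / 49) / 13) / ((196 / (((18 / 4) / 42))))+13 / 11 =45449263 / 38454416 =1.18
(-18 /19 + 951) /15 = 6017 /95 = 63.34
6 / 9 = 2 / 3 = 0.67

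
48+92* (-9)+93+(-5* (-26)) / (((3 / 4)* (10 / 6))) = -583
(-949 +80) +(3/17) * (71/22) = -868.43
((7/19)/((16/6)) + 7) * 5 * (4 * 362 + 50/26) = 51748.90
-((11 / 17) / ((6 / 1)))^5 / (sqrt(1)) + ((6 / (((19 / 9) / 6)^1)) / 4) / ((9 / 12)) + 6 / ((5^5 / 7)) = 3735073713206411 / 655547976900000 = 5.70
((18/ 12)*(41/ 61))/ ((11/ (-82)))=-7.52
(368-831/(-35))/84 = 13711/2940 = 4.66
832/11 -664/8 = -81/11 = -7.36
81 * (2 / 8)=81 / 4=20.25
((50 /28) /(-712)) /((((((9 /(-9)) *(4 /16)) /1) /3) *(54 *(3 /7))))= 25 /19224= 0.00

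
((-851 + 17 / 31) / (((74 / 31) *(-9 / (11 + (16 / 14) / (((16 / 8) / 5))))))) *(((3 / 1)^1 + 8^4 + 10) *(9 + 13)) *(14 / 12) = 19264627382 / 333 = 57851733.88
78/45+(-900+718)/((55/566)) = -61750/33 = -1871.21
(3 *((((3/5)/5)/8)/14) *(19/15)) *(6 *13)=2223/7000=0.32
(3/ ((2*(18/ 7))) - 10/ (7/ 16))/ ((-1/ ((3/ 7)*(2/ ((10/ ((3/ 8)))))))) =0.72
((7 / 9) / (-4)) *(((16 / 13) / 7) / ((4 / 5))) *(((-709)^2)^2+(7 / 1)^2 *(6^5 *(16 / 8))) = -1263444749045 / 117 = -10798673068.76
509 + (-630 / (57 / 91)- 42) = -10237 / 19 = -538.79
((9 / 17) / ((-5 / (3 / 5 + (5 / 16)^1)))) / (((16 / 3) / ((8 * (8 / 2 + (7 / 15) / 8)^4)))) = -4106186822953 / 104448000000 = -39.31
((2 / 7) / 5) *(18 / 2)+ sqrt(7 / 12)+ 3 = sqrt(21) / 6+ 123 / 35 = 4.28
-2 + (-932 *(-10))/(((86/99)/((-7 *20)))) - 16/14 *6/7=-3164798678/2107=-1502040.19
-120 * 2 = -240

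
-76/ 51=-1.49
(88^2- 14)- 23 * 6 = 7592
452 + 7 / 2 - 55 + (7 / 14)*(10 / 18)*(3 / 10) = 4807 / 12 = 400.58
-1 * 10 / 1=-10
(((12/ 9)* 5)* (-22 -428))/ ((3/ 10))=-10000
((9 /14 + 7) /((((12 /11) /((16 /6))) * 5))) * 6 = 2354 /105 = 22.42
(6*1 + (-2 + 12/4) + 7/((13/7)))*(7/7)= 140/13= 10.77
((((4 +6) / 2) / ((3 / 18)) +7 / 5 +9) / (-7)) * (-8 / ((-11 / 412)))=-665792 / 385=-1729.33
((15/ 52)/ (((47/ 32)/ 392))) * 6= 282240/ 611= 461.93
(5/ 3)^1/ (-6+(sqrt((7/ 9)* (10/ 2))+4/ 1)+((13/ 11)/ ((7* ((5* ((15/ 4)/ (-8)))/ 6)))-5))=-413114625/ 1712515366-18528125* sqrt(35)/ 1712515366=-0.31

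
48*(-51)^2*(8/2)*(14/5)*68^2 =32328640512/5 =6465728102.40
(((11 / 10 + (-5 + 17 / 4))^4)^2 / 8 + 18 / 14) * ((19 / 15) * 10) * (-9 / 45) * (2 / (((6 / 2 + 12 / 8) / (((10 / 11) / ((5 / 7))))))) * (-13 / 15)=455280367340929 / 285120000000000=1.60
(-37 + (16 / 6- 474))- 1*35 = -1630 / 3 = -543.33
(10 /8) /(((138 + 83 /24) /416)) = 2496 /679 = 3.68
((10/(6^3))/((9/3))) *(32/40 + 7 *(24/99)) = 103/2673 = 0.04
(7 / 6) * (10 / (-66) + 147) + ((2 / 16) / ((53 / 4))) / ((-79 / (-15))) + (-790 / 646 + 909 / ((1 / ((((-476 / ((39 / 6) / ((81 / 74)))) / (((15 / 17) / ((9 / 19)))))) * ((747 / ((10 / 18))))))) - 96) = -169357955739632343389 / 3219999160950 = -52595652.13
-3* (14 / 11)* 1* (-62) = 2604 / 11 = 236.73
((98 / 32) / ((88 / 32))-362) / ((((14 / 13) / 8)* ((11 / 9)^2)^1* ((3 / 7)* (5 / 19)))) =-105897051 / 6655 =-15912.40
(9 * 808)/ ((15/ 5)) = 2424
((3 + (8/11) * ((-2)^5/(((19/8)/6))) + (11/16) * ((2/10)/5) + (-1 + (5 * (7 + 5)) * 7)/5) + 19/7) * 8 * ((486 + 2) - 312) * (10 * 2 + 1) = 431842872/475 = 909142.89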